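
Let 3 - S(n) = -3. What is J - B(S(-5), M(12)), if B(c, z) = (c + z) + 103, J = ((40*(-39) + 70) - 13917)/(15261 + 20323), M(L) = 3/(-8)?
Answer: -3880719/35584 ≈ -109.06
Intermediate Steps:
M(L) = -3/8 (M(L) = 3*(-1/8) = -3/8)
J = -15407/35584 (J = ((-1560 + 70) - 13917)/35584 = (-1490 - 13917)*(1/35584) = -15407*1/35584 = -15407/35584 ≈ -0.43298)
S(n) = 6 (S(n) = 3 - 1*(-3) = 3 + 3 = 6)
B(c, z) = 103 + c + z
J - B(S(-5), M(12)) = -15407/35584 - (103 + 6 - 3/8) = -15407/35584 - 1*869/8 = -15407/35584 - 869/8 = -3880719/35584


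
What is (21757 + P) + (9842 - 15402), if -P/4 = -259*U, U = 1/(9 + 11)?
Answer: 81244/5 ≈ 16249.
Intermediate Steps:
U = 1/20 ≈ 0.050000
P = 259/5 (P = -(-1036)/20 = -4*(-259/20) = 259/5 ≈ 51.800)
(21757 + P) + (9842 - 15402) = (21757 + 259/5) + (9842 - 15402) = 109044/5 - 5560 = 81244/5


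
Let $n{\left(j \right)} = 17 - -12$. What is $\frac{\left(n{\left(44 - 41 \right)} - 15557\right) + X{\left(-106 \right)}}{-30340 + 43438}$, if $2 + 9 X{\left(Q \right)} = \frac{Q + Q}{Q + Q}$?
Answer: $- \frac{139753}{117882} \approx -1.1855$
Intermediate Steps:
$n{\left(j \right)} = 29$ ($n{\left(j \right)} = 17 + 12 = 29$)
$X{\left(Q \right)} = - \frac{1}{9}$ ($X{\left(Q \right)} = - \frac{2}{9} + \frac{\left(Q + Q\right) \frac{1}{Q + Q}}{9} = - \frac{2}{9} + \frac{2 Q \frac{1}{2 Q}}{9} = - \frac{2}{9} + \frac{1}{9} \cdot 1 = - \frac{2}{9} + \frac{1}{9} = - \frac{1}{9}$)
$\frac{\left(n{\left(44 - 41 \right)} - 15557\right) + X{\left(-106 \right)}}{-30340 + 43438} = \frac{\left(29 - 15557\right) - \frac{1}{9}}{-30340 + 43438} = \frac{-15528 - \frac{1}{9}}{13098} = \left(- \frac{139753}{9}\right) \frac{1}{13098} = - \frac{139753}{117882}$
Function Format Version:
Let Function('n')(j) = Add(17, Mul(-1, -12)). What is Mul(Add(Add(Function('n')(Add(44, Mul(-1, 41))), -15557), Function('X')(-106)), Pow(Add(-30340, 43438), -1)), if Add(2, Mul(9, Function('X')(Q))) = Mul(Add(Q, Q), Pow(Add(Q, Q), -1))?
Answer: Rational(-139753, 117882) ≈ -1.1855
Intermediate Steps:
Function('n')(j) = 29 (Function('n')(j) = Add(17, 12) = 29)
Function('X')(Q) = Rational(-1, 9) (Function('X')(Q) = Add(Rational(-2, 9), Mul(Rational(1, 9), Mul(Add(Q, Q), Pow(Add(Q, Q), -1)))) = Add(Rational(-2, 9), Mul(Rational(1, 9), Mul(Mul(2, Q), Pow(Mul(2, Q), -1)))) = Add(Rational(-2, 9), Mul(Rational(1, 9), Mul(Mul(2, Q), Mul(Rational(1, 2), Pow(Q, -1))))) = Add(Rational(-2, 9), Mul(Rational(1, 9), 1)) = Add(Rational(-2, 9), Rational(1, 9)) = Rational(-1, 9))
Mul(Add(Add(Function('n')(Add(44, Mul(-1, 41))), -15557), Function('X')(-106)), Pow(Add(-30340, 43438), -1)) = Mul(Add(Add(29, -15557), Rational(-1, 9)), Pow(Add(-30340, 43438), -1)) = Mul(Add(-15528, Rational(-1, 9)), Pow(13098, -1)) = Mul(Rational(-139753, 9), Rational(1, 13098)) = Rational(-139753, 117882)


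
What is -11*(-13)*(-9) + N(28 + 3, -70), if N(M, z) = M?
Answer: -1256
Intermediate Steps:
-11*(-13)*(-9) + N(28 + 3, -70) = -11*(-13)*(-9) + (28 + 3) = 143*(-9) + 31 = -1287 + 31 = -1256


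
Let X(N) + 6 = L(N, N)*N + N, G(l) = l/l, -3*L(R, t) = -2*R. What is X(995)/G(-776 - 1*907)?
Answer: 1983017/3 ≈ 6.6101e+5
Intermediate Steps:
L(R, t) = 2*R/3 (L(R, t) = -(-2)*R/3 = 2*R/3)
G(l) = 1
X(N) = -6 + N + 2*N**2/3 (X(N) = -6 + ((2*N/3)*N + N) = -6 + (2*N**2/3 + N) = -6 + (N + 2*N**2/3) = -6 + N + 2*N**2/3)
X(995)/G(-776 - 1*907) = (-6 + 995 + (2/3)*995**2)/1 = (-6 + 995 + (2/3)*990025)*1 = (-6 + 995 + 1980050/3)*1 = (1983017/3)*1 = 1983017/3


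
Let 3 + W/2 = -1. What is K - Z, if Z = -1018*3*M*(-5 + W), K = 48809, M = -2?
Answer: 128213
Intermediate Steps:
W = -8 (W = -6 + 2*(-1) = -6 - 2 = -8)
Z = -79404 (Z = -1018*3*(-2)*(-5 - 8) = -(-6108)*(-13) = -1018*78 = -79404)
K - Z = 48809 - 1*(-79404) = 48809 + 79404 = 128213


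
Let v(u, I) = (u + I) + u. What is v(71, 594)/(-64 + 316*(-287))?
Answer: -184/22689 ≈ -0.0081097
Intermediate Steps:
v(u, I) = I + 2*u (v(u, I) = (I + u) + u = I + 2*u)
v(71, 594)/(-64 + 316*(-287)) = (594 + 2*71)/(-64 + 316*(-287)) = (594 + 142)/(-64 - 90692) = 736/(-90756) = 736*(-1/90756) = -184/22689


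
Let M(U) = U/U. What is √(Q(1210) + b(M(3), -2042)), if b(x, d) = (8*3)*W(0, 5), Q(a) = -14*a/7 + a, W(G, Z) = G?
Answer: 11*I*√10 ≈ 34.785*I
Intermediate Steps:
M(U) = 1
Q(a) = -a (Q(a) = -14*a/7 + a = -2*a + a = -a)
b(x, d) = 0 (b(x, d) = (8*3)*0 = 24*0 = 0)
√(Q(1210) + b(M(3), -2042)) = √(-1*1210 + 0) = √(-1210 + 0) = √(-1210) = 11*I*√10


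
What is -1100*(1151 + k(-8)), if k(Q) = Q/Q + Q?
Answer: -1258400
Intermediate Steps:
k(Q) = 1 + Q
-1100*(1151 + k(-8)) = -1100*(1151 + (1 - 8)) = -1100*(1151 - 7) = -1100*1144 = -1258400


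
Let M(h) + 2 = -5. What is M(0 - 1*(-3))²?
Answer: 49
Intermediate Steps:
M(h) = -7 (M(h) = -2 - 5 = -7)
M(0 - 1*(-3))² = (-7)² = 49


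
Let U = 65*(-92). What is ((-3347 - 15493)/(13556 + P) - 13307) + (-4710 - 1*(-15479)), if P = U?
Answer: -2405841/947 ≈ -2540.5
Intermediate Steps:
U = -5980
P = -5980
((-3347 - 15493)/(13556 + P) - 13307) + (-4710 - 1*(-15479)) = ((-3347 - 15493)/(13556 - 5980) - 13307) + (-4710 - 1*(-15479)) = (-18840/7576 - 13307) + (-4710 + 15479) = (-18840*1/7576 - 13307) + 10769 = (-2355/947 - 13307) + 10769 = -12604084/947 + 10769 = -2405841/947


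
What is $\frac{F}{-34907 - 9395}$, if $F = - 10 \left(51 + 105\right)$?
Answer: $\frac{780}{22151} \approx 0.035213$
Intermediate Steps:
$F = -1560$ ($F = \left(-10\right) 156 = -1560$)
$\frac{F}{-34907 - 9395} = - \frac{1560}{-34907 - 9395} = - \frac{1560}{-44302} = \left(-1560\right) \left(- \frac{1}{44302}\right) = \frac{780}{22151}$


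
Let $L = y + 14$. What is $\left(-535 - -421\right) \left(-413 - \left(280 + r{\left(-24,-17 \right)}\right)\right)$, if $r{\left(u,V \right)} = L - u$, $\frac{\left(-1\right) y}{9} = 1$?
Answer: $82308$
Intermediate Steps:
$y = -9$ ($y = \left(-9\right) 1 = -9$)
$L = 5$ ($L = -9 + 14 = 5$)
$r{\left(u,V \right)} = 5 - u$
$\left(-535 - -421\right) \left(-413 - \left(280 + r{\left(-24,-17 \right)}\right)\right) = \left(-535 - -421\right) \left(-413 - \left(285 + 24\right)\right) = \left(-535 + 421\right) \left(-413 - 309\right) = - 114 \left(-413 - 309\right) = \left(-114\right) \left(-722\right) = 82308$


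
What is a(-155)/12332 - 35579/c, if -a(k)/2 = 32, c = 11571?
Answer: -109875193/35673393 ≈ -3.0800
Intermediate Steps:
a(k) = -64 (a(k) = -2*32 = -64)
a(-155)/12332 - 35579/c = -64/12332 - 35579/11571 = -64*1/12332 - 35579*1/11571 = -16/3083 - 35579/11571 = -109875193/35673393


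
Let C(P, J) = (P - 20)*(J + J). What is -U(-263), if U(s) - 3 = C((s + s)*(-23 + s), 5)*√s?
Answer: -3 - 1504160*I*√263 ≈ -3.0 - 2.4393e+7*I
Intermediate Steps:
C(P, J) = 2*J*(-20 + P) (C(P, J) = (-20 + P)*(2*J) = 2*J*(-20 + P))
U(s) = 3 + √s*(-200 + 20*s*(-23 + s)) (U(s) = 3 + (2*5*(-20 + (s + s)*(-23 + s)))*√s = 3 + (2*5*(-20 + (2*s)*(-23 + s)))*√s = 3 + (2*5*(-20 + 2*s*(-23 + s)))*√s = 3 + (-200 + 20*s*(-23 + s))*√s = 3 + √s*(-200 + 20*s*(-23 + s)))
-U(-263) = -(3 + 20*√(-263)*(-10 - 263*(-23 - 263))) = -(3 + 20*(I*√263)*(-10 - 263*(-286))) = -(3 + 20*(I*√263)*(-10 + 75218)) = -(3 + 20*(I*√263)*75208) = -(3 + 1504160*I*√263) = -3 - 1504160*I*√263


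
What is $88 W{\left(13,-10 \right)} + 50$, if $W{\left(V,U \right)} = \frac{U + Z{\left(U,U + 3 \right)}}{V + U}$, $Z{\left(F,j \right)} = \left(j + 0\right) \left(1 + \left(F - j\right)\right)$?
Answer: $\frac{502}{3} \approx 167.33$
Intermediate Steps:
$Z{\left(F,j \right)} = j \left(1 + F - j\right)$
$W{\left(V,U \right)} = \frac{-6 - U}{U + V}$ ($W{\left(V,U \right)} = \frac{U + \left(U + 3\right) \left(1 + U - \left(U + 3\right)\right)}{V + U} = \frac{U + \left(3 + U\right) \left(1 + U - \left(3 + U\right)\right)}{U + V} = \frac{U + \left(3 + U\right) \left(-2\right)}{U + V} = \frac{U - \left(6 + 2 U\right)}{U + V} = \frac{-6 - U}{U + V}$)
$88 W{\left(13,-10 \right)} + 50 = 88 \frac{-6 - -10}{-10 + 13} + 50 = 88 \frac{-6 + 10}{3} + 50 = 88 \cdot \frac{1}{3} \cdot 4 + 50 = 88 \cdot \frac{4}{3} + 50 = \frac{352}{3} + 50 = \frac{502}{3}$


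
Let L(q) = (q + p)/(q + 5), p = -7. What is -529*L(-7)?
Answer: -3703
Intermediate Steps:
L(q) = (-7 + q)/(5 + q) (L(q) = (q - 7)/(q + 5) = (-7 + q)/(5 + q))
-529*L(-7) = -529*(-7 - 7)/(5 - 7) = -529*(-14)/(-2) = -(-529)*(-14)/2 = -529*7 = -3703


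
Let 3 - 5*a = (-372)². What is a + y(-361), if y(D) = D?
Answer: -140186/5 ≈ -28037.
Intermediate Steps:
a = -138381/5 (a = ⅗ - ⅕*(-372)² = ⅗ - ⅕*138384 = ⅗ - 138384/5 = -138381/5 ≈ -27676.)
a + y(-361) = -138381/5 - 361 = -140186/5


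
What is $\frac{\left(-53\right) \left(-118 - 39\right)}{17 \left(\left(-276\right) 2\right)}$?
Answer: $- \frac{8321}{9384} \approx -0.88672$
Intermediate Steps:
$\frac{\left(-53\right) \left(-118 - 39\right)}{17 \left(\left(-276\right) 2\right)} = \frac{\left(-53\right) \left(-157\right)}{17 \left(-552\right)} = \frac{8321}{-9384} = 8321 \left(- \frac{1}{9384}\right) = - \frac{8321}{9384}$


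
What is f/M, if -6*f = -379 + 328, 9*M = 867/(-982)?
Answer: -1473/17 ≈ -86.647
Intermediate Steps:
M = -289/2946 (M = (867/(-982))/9 = (867*(-1/982))/9 = (⅑)*(-867/982) = -289/2946 ≈ -0.098099)
f = 17/2 (f = -(-379 + 328)/6 = -⅙*(-51) = 17/2 ≈ 8.5000)
f/M = 17/(2*(-289/2946)) = (17/2)*(-2946/289) = -1473/17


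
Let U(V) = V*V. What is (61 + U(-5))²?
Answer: 7396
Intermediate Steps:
U(V) = V²
(61 + U(-5))² = (61 + (-5)²)² = (61 + 25)² = 86² = 7396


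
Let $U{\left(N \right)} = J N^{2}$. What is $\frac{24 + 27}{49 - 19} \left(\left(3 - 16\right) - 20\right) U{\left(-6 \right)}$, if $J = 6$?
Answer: $- \frac{60588}{5} \approx -12118.0$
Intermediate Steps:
$U{\left(N \right)} = 6 N^{2}$
$\frac{24 + 27}{49 - 19} \left(\left(3 - 16\right) - 20\right) U{\left(-6 \right)} = \frac{24 + 27}{49 - 19} \left(\left(3 - 16\right) - 20\right) 6 \left(-6\right)^{2} = \frac{51}{30} \left(-13 - 20\right) 6 \cdot 36 = 51 \cdot \frac{1}{30} \left(-33\right) 216 = \frac{17}{10} \left(-33\right) 216 = \left(- \frac{561}{10}\right) 216 = - \frac{60588}{5}$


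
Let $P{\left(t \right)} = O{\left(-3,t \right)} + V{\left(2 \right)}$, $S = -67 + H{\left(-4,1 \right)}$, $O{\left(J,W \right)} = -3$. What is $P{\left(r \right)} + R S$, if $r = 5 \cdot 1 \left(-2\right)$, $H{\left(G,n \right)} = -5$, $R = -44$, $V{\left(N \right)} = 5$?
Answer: $3170$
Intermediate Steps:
$r = -10$ ($r = 5 \left(-2\right) = -10$)
$S = -72$ ($S = -67 - 5 = -72$)
$P{\left(t \right)} = 2$ ($P{\left(t \right)} = -3 + 5 = 2$)
$P{\left(r \right)} + R S = 2 - -3168 = 2 + 3168 = 3170$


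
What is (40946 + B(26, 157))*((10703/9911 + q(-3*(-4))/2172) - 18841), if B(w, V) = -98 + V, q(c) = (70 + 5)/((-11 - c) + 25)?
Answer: -1007880000306695/1304648 ≈ -7.7253e+8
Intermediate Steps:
q(c) = 75/(14 - c)
(40946 + B(26, 157))*((10703/9911 + q(-3*(-4))/2172) - 18841) = (40946 + (-98 + 157))*((10703/9911 - 75/(-14 - 3*(-4))/2172) - 18841) = (40946 + 59)*((10703*(1/9911) - 75/(-14 + 12)*(1/2172)) - 18841) = 41005*((973/901 - 75/(-2)*(1/2172)) - 18841) = 41005*((973/901 - 75*(-1/2)*(1/2172)) - 18841) = 41005*((973/901 + (75/2)*(1/2172)) - 18841) = 41005*((973/901 + 25/1448) - 18841) = 41005*(1431429/1304648 - 18841) = 41005*(-24579441539/1304648) = -1007880000306695/1304648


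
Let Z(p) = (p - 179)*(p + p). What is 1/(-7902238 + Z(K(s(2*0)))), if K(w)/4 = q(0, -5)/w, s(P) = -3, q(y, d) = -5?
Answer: -9/71140822 ≈ -1.2651e-7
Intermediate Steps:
K(w) = -20/w (K(w) = 4*(-5/w) = -20/w)
Z(p) = 2*p*(-179 + p) (Z(p) = (-179 + p)*(2*p) = 2*p*(-179 + p))
1/(-7902238 + Z(K(s(2*0)))) = 1/(-7902238 + 2*(-20/(-3))*(-179 - 20/(-3))) = 1/(-7902238 + 2*(-20*(-1/3))*(-179 - 20*(-1/3))) = 1/(-7902238 + 2*(20/3)*(-179 + 20/3)) = 1/(-7902238 + 2*(20/3)*(-517/3)) = 1/(-7902238 - 20680/9) = 1/(-71140822/9) = -9/71140822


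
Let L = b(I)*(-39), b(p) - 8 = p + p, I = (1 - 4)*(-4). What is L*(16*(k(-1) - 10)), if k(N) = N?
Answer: 219648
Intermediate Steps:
I = 12 (I = -3*(-4) = 12)
b(p) = 8 + 2*p (b(p) = 8 + (p + p) = 8 + 2*p)
L = -1248 (L = (8 + 2*12)*(-39) = (8 + 24)*(-39) = 32*(-39) = -1248)
L*(16*(k(-1) - 10)) = -19968*(-1 - 10) = -19968*(-11) = -1248*(-176) = 219648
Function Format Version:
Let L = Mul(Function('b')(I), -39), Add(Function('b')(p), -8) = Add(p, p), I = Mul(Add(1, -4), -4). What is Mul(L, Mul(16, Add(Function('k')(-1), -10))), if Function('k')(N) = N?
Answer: 219648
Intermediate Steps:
I = 12 (I = Mul(-3, -4) = 12)
Function('b')(p) = Add(8, Mul(2, p)) (Function('b')(p) = Add(8, Add(p, p)) = Add(8, Mul(2, p)))
L = -1248 (L = Mul(Add(8, Mul(2, 12)), -39) = Mul(Add(8, 24), -39) = Mul(32, -39) = -1248)
Mul(L, Mul(16, Add(Function('k')(-1), -10))) = Mul(-1248, Mul(16, Add(-1, -10))) = Mul(-1248, Mul(16, -11)) = Mul(-1248, -176) = 219648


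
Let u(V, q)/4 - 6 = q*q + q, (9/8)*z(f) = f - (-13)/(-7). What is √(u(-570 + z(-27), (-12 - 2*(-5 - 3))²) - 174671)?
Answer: I*√173559 ≈ 416.6*I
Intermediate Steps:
z(f) = -104/63 + 8*f/9 (z(f) = 8*(f - (-13)/(-7))/9 = 8*(f - (-13)*(-1)/7)/9 = 8*(f - 1*13/7)/9 = 8*(f - 13/7)/9 = 8*(-13/7 + f)/9 = -104/63 + 8*f/9)
u(V, q) = 24 + 4*q + 4*q² (u(V, q) = 24 + 4*(q*q + q) = 24 + 4*(q² + q) = 24 + 4*(q + q²) = 24 + (4*q + 4*q²) = 24 + 4*q + 4*q²)
√(u(-570 + z(-27), (-12 - 2*(-5 - 3))²) - 174671) = √((24 + 4*(-12 - 2*(-5 - 3))² + 4*((-12 - 2*(-5 - 3))²)²) - 174671) = √((24 + 4*(-12 - 2*(-8))² + 4*((-12 - 2*(-8))²)²) - 174671) = √((24 + 4*(-12 + 16)² + 4*((-12 + 16)²)²) - 174671) = √((24 + 4*4² + 4*(4²)²) - 174671) = √((24 + 4*16 + 4*16²) - 174671) = √((24 + 64 + 4*256) - 174671) = √((24 + 64 + 1024) - 174671) = √(1112 - 174671) = √(-173559) = I*√173559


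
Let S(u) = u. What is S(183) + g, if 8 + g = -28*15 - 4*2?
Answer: -253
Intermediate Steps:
g = -436 (g = -8 + (-28*15 - 4*2) = -8 + (-420 - 8) = -8 - 428 = -436)
S(183) + g = 183 - 436 = -253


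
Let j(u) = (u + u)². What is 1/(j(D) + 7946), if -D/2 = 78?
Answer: 1/105290 ≈ 9.4976e-6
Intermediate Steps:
D = -156 (D = -2*78 = -156)
j(u) = 4*u² (j(u) = (2*u)² = 4*u²)
1/(j(D) + 7946) = 1/(4*(-156)² + 7946) = 1/(4*24336 + 7946) = 1/(97344 + 7946) = 1/105290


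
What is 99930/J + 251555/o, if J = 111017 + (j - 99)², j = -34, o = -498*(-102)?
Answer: 6242113685/1089624996 ≈ 5.7287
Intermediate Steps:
o = 50796
J = 128706 (J = 111017 + (-34 - 99)² = 111017 + (-133)² = 111017 + 17689 = 128706)
99930/J + 251555/o = 99930/128706 + 251555/50796 = 99930*(1/128706) + 251555*(1/50796) = 16655/21451 + 251555/50796 = 6242113685/1089624996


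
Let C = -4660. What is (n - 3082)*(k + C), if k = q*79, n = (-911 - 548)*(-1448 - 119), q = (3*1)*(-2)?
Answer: -11721799914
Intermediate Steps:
q = -6 (q = 3*(-2) = -6)
n = 2286253 (n = -1459*(-1567) = 2286253)
k = -474 (k = -6*79 = -474)
(n - 3082)*(k + C) = (2286253 - 3082)*(-474 - 4660) = 2283171*(-5134) = -11721799914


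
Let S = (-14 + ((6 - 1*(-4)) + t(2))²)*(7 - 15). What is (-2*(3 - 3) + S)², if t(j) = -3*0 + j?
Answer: 1081600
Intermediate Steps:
t(j) = j (t(j) = 0 + j = j)
S = -1040 (S = (-14 + ((6 - 1*(-4)) + 2)²)*(7 - 15) = (-14 + ((6 + 4) + 2)²)*(-8) = (-14 + (10 + 2)²)*(-8) = (-14 + 12²)*(-8) = (-14 + 144)*(-8) = 130*(-8) = -1040)
(-2*(3 - 3) + S)² = (-2*(3 - 3) - 1040)² = (-2*0 - 1040)² = (0 - 1040)² = (-1040)² = 1081600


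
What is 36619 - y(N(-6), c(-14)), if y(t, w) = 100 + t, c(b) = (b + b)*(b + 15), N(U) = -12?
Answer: 36531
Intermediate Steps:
c(b) = 2*b*(15 + b) (c(b) = (2*b)*(15 + b) = 2*b*(15 + b))
36619 - y(N(-6), c(-14)) = 36619 - (100 - 12) = 36619 - 1*88 = 36619 - 88 = 36531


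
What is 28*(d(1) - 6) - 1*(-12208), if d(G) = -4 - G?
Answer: 11900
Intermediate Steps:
28*(d(1) - 6) - 1*(-12208) = 28*((-4 - 1*1) - 6) - 1*(-12208) = 28*((-4 - 1) - 6) + 12208 = 28*(-5 - 6) + 12208 = 28*(-11) + 12208 = -308 + 12208 = 11900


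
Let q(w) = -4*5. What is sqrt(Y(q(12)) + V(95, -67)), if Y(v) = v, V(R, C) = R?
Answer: 5*sqrt(3) ≈ 8.6602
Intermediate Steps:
q(w) = -20
sqrt(Y(q(12)) + V(95, -67)) = sqrt(-20 + 95) = sqrt(75) = 5*sqrt(3)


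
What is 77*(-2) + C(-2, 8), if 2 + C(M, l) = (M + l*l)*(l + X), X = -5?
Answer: 30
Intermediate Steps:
C(M, l) = -2 + (-5 + l)*(M + l²) (C(M, l) = -2 + (M + l*l)*(l - 5) = -2 + (M + l²)*(-5 + l) = -2 + (-5 + l)*(M + l²))
77*(-2) + C(-2, 8) = 77*(-2) + (-2 + 8³ - 5*(-2) - 5*8² - 2*8) = -154 + (-2 + 512 + 10 - 5*64 - 16) = -154 + (-2 + 512 + 10 - 320 - 16) = -154 + 184 = 30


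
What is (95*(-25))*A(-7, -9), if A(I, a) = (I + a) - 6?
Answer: 52250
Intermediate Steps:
A(I, a) = -6 + I + a
(95*(-25))*A(-7, -9) = (95*(-25))*(-6 - 7 - 9) = -2375*(-22) = 52250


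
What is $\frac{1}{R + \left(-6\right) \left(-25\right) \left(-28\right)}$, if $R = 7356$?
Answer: $\frac{1}{3156} \approx 0.00031686$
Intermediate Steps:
$\frac{1}{R + \left(-6\right) \left(-25\right) \left(-28\right)} = \frac{1}{7356 + \left(-6\right) \left(-25\right) \left(-28\right)} = \frac{1}{7356 + 150 \left(-28\right)} = \frac{1}{7356 - 4200} = \frac{1}{3156}$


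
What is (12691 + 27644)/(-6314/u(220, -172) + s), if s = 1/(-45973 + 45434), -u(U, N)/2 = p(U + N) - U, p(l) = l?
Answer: -249291812/113453 ≈ -2197.3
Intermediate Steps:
u(U, N) = -2*N (u(U, N) = -2*((U + N) - U) = -2*((N + U) - U) = -2*N)
s = -1/539 (s = 1/(-539) = -1/539 ≈ -0.0018553)
(12691 + 27644)/(-6314/u(220, -172) + s) = (12691 + 27644)/(-6314/((-2*(-172))) - 1/539) = 40335/(-6314/344 - 1/539) = 40335/(-6314*1/344 - 1/539) = 40335/(-3157/172 - 1/539) = 40335/(-1701795/92708) = 40335*(-92708/1701795) = -249291812/113453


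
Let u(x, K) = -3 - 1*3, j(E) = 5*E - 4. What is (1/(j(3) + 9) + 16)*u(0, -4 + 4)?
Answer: -963/10 ≈ -96.300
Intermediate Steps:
j(E) = -4 + 5*E
u(x, K) = -6 (u(x, K) = -3 - 3 = -6)
(1/(j(3) + 9) + 16)*u(0, -4 + 4) = (1/((-4 + 5*3) + 9) + 16)*(-6) = (1/((-4 + 15) + 9) + 16)*(-6) = (1/(11 + 9) + 16)*(-6) = (1/20 + 16)*(-6) = (321/20)*(-6) = -963/10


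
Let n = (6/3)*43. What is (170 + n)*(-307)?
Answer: -78592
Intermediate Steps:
n = 86 (n = (6*(⅓))*43 = 2*43 = 86)
(170 + n)*(-307) = (170 + 86)*(-307) = 256*(-307) = -78592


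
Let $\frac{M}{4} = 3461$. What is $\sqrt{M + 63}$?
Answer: $\sqrt{13907} \approx 117.93$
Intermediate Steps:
$M = 13844$ ($M = 4 \cdot 3461 = 13844$)
$\sqrt{M + 63} = \sqrt{13844 + 63} = \sqrt{13907}$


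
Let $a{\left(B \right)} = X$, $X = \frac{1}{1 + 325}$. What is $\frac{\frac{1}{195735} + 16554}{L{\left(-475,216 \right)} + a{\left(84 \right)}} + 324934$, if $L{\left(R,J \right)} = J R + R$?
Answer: $\frac{2137146840502159744}{6577175355015} \approx 3.2493 \cdot 10^{5}$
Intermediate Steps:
$X = \frac{1}{326} \approx 0.0030675$
$L{\left(R,J \right)} = R + J R$
$a{\left(B \right)} = \frac{1}{326}$
$\frac{\frac{1}{195735} + 16554}{L{\left(-475,216 \right)} + a{\left(84 \right)}} + 324934 = \frac{\frac{1}{195735} + 16554}{- 475 \left(1 + 216\right) + \frac{1}{326}} + 324934 = \frac{\frac{1}{195735} + 16554}{\left(-475\right) 217 + \frac{1}{326}} + 324934 = \frac{3240197191}{195735 \left(-103075 + \frac{1}{326}\right)} + 324934 = \frac{3240197191}{195735 \left(- \frac{33602449}{326}\right)} + 324934 = \frac{3240197191}{195735} \left(- \frac{326}{33602449}\right) + 324934 = - \frac{1056304284266}{6577175355015} + 324934 = \frac{2137146840502159744}{6577175355015}$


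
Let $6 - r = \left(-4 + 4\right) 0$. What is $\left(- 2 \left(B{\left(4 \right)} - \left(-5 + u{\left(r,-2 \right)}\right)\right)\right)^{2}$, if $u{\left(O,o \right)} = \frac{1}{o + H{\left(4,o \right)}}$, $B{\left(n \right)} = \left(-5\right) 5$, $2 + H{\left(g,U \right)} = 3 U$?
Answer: $\frac{39601}{25} \approx 1584.0$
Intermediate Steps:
$r = 6$ ($r = 6 - \left(-4 + 4\right) 0 = 6 - 0 \cdot 0 = 6 - 0 = 6 + 0 = 6$)
$H{\left(g,U \right)} = -2 + 3 U$
$B{\left(n \right)} = -25$
$u{\left(O,o \right)} = \frac{1}{-2 + 4 o}$ ($u{\left(O,o \right)} = \frac{1}{o + \left(-2 + 3 o\right)} = \frac{1}{-2 + 4 o}$)
$\left(- 2 \left(B{\left(4 \right)} - \left(-5 + u{\left(r,-2 \right)}\right)\right)\right)^{2} = \left(- 2 \left(-25 + \left(5 - \frac{1}{2 \left(-1 + 2 \left(-2\right)\right)}\right)\right)\right)^{2} = \left(- 2 \left(-25 + \left(5 - \frac{1}{2 \left(-1 - 4\right)}\right)\right)\right)^{2} = \left(- 2 \left(-25 + \left(5 - \frac{1}{2 \left(-5\right)}\right)\right)\right)^{2} = \left(- 2 \left(-25 + \left(5 - \frac{1}{2} \left(- \frac{1}{5}\right)\right)\right)\right)^{2} = \left(- 2 \left(-25 + \left(5 - - \frac{1}{10}\right)\right)\right)^{2} = \left(- 2 \left(-25 + \left(5 + \frac{1}{10}\right)\right)\right)^{2} = \left(- 2 \left(-25 + \frac{51}{10}\right)\right)^{2} = \left(\left(-2\right) \left(- \frac{199}{10}\right)\right)^{2} = \left(\frac{199}{5}\right)^{2} = \frac{39601}{25}$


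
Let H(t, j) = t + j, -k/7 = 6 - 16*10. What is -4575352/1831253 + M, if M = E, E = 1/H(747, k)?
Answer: -8348186147/3342036725 ≈ -2.4979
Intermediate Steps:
k = 1078 (k = -7*(6 - 16*10) = -7*(6 - 160) = -7*(-154) = 1078)
H(t, j) = j + t
E = 1/1825 (E = 1/(1078 + 747) = 1/1825 ≈ 0.00054795)
M = 1/1825 ≈ 0.00054795
-4575352/1831253 + M = -4575352/1831253 + 1/1825 = -8348186147/3342036725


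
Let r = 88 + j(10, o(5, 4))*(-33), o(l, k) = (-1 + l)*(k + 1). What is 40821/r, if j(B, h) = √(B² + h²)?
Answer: -7422/1109 - 55665*√5/2218 ≈ -62.811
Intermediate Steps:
o(l, k) = (1 + k)*(-1 + l) (o(l, k) = (-1 + l)*(1 + k) = (1 + k)*(-1 + l))
r = 88 - 330*√5 (r = 88 + √(10² + (-1 + 5 - 1*4 + 4*5)²)*(-33) = 88 + √(100 + (-1 + 5 - 4 + 20)²)*(-33) = 88 + √(100 + 20²)*(-33) = 88 + √(100 + 400)*(-33) = 88 + √500*(-33) = 88 + (10*√5)*(-33) = 88 - 330*√5 ≈ -649.90)
40821/r = 40821/(88 - 330*√5)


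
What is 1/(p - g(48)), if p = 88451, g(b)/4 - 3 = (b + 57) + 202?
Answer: 1/87211 ≈ 1.1466e-5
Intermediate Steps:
g(b) = 1048 + 4*b (g(b) = 12 + 4*((b + 57) + 202) = 12 + 4*((57 + b) + 202) = 12 + 4*(259 + b) = 12 + (1036 + 4*b) = 1048 + 4*b)
1/(p - g(48)) = 1/(88451 - (1048 + 4*48)) = 1/(88451 - (1048 + 192)) = 1/(88451 - 1*1240) = 1/(88451 - 1240) = 1/87211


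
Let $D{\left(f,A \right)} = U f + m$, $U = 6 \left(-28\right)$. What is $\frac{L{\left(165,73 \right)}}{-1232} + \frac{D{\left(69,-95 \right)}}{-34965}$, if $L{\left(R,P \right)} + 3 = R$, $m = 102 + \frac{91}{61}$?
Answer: $\frac{36990017}{187692120} \approx 0.19708$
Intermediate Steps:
$U = -168$
$m = \frac{6313}{61}$ ($m = 102 + 91 \cdot \frac{1}{61} = 102 + \frac{91}{61} = \frac{6313}{61} \approx 103.49$)
$L{\left(R,P \right)} = -3 + R$
$D{\left(f,A \right)} = \frac{6313}{61} - 168 f$ ($D{\left(f,A \right)} = - 168 f + \frac{6313}{61} = \frac{6313}{61} - 168 f$)
$\frac{L{\left(165,73 \right)}}{-1232} + \frac{D{\left(69,-95 \right)}}{-34965} = \frac{-3 + 165}{-1232} + \frac{\frac{6313}{61} - 11592}{-34965} = 162 \left(- \frac{1}{1232}\right) + \left(\frac{6313}{61} - 11592\right) \left(- \frac{1}{34965}\right) = - \frac{81}{616} - - \frac{700799}{2132865} = - \frac{81}{616} + \frac{700799}{2132865} = \frac{36990017}{187692120}$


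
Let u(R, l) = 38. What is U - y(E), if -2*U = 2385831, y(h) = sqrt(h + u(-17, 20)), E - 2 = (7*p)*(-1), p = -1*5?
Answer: -2385831/2 - 5*sqrt(3) ≈ -1.1929e+6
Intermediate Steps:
p = -5
E = 37 (E = 2 + (7*(-5))*(-1) = 2 - 35*(-1) = 2 + 35 = 37)
y(h) = sqrt(38 + h) (y(h) = sqrt(h + 38) = sqrt(38 + h))
U = -2385831/2 (U = -1/2*2385831 = -2385831/2 ≈ -1.1929e+6)
U - y(E) = -2385831/2 - sqrt(38 + 37) = -2385831/2 - sqrt(75) = -2385831/2 - 5*sqrt(3)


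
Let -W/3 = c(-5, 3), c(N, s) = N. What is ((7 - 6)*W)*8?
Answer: 120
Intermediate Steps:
W = 15 (W = -3*(-5) = 15)
((7 - 6)*W)*8 = ((7 - 6)*15)*8 = (1*15)*8 = 15*8 = 120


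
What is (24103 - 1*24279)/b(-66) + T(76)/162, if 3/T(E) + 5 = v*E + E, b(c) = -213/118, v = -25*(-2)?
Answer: 1447072775/14841414 ≈ 97.502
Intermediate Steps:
v = 50
b(c) = -213/118 (b(c) = -213*1/118 = -213/118)
T(E) = 3/(-5 + 51*E) (T(E) = 3/(-5 + (50*E + E)) = 3/(-5 + 51*E))
(24103 - 1*24279)/b(-66) + T(76)/162 = (24103 - 1*24279)/(-213/118) + (3/(-5 + 51*76))/162 = (24103 - 24279)*(-118/213) + (3/(-5 + 3876))*(1/162) = -176*(-118/213) + (3/3871)*(1/162) = 20768/213 + (3*(1/3871))*(1/162) = 20768/213 + (3/3871)*(1/162) = 20768/213 + 1/209034 = 1447072775/14841414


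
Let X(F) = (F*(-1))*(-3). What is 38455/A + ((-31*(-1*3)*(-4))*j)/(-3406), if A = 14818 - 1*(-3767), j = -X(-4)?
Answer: 21394117/6330051 ≈ 3.3798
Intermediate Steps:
X(F) = 3*F (X(F) = -F*(-3) = 3*F)
j = 12 (j = -3*(-4) = -1*(-12) = 12)
A = 18585 (A = 14818 + 3767 = 18585)
38455/A + ((-31*(-1*3)*(-4))*j)/(-3406) = 38455/18585 + (-31*(-1*3)*(-4)*12)/(-3406) = 38455*(1/18585) + (-(-93)*(-4)*12)*(-1/3406) = 7691/3717 + (-31*12*12)*(-1/3406) = 7691/3717 - 372*12*(-1/3406) = 7691/3717 - 4464*(-1/3406) = 7691/3717 + 2232/1703 = 21394117/6330051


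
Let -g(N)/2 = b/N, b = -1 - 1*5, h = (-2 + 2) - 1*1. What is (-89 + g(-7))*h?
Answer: 635/7 ≈ 90.714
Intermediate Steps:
h = -1 (h = 0 - 1 = -1)
b = -6 (b = -1 - 5 = -6)
g(N) = 12/N (g(N) = -(-12)/N = 12/N)
(-89 + g(-7))*h = (-89 + 12/(-7))*(-1) = (-89 + 12*(-1/7))*(-1) = (-89 - 12/7)*(-1) = -635/7*(-1) = 635/7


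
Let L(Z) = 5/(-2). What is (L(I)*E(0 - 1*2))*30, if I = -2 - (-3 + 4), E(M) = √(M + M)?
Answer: -150*I ≈ -150.0*I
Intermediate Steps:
E(M) = √2*√M (E(M) = √(2*M) = √2*√M)
I = -3 (I = -2 - 1*1 = -2 - 1 = -3)
L(Z) = -5/2 (L(Z) = 5*(-½) = -5/2)
(L(I)*E(0 - 1*2))*30 = -5*√2*√(0 - 1*2)/2*30 = -5*√2*√(0 - 2)/2*30 = -5*√2*√(-2)/2*30 = -5*√2*I*√2/2*30 = -5*I*30 = -150*I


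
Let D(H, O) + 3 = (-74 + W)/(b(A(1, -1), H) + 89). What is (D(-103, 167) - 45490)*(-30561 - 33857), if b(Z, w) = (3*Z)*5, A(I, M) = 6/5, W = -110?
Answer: 313582636830/107 ≈ 2.9307e+9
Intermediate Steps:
A(I, M) = 6/5 (A(I, M) = 6*(⅕) = 6/5)
b(Z, w) = 15*Z
D(H, O) = -505/107 (D(H, O) = -3 + (-74 - 110)/(15*(6/5) + 89) = -3 - 184/(18 + 89) = -3 - 184/107 = -505/107)
(D(-103, 167) - 45490)*(-30561 - 33857) = (-505/107 - 45490)*(-30561 - 33857) = -4867935/107*(-64418) = 313582636830/107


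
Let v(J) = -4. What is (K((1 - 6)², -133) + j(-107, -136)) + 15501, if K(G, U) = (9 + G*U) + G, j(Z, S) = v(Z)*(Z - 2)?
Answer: 12646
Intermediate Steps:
j(Z, S) = 8 - 4*Z (j(Z, S) = -4*(Z - 2) = -4*(-2 + Z) = 8 - 4*Z)
K(G, U) = 9 + G + G*U
(K((1 - 6)², -133) + j(-107, -136)) + 15501 = ((9 + (1 - 6)² + (1 - 6)²*(-133)) + (8 - 4*(-107))) + 15501 = ((9 + (-5)² + (-5)²*(-133)) + (8 + 428)) + 15501 = ((9 + 25 + 25*(-133)) + 436) + 15501 = ((9 + 25 - 3325) + 436) + 15501 = (-3291 + 436) + 15501 = -2855 + 15501 = 12646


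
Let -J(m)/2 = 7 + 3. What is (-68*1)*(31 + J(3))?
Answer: -748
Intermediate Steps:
J(m) = -20 (J(m) = -2*(7 + 3) = -2*10 = -20)
(-68*1)*(31 + J(3)) = (-68*1)*(31 - 20) = -68*11 = -748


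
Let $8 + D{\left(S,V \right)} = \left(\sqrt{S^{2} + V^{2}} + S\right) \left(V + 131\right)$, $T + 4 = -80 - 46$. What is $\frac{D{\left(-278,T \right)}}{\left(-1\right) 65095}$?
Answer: $\frac{286}{65095} - \frac{2 \sqrt{23546}}{65095} \approx -0.00032098$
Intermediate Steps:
$T = -130$ ($T = -4 - 126 = -130$)
$D{\left(S,V \right)} = -8 + \left(131 + V\right) \left(S + \sqrt{S^{2} + V^{2}}\right)$ ($D{\left(S,V \right)} = -8 + \left(\sqrt{S^{2} + V^{2}} + S\right) \left(V + 131\right) = -8 + \left(S + \sqrt{S^{2} + V^{2}}\right) \left(131 + V\right) = -8 + \left(131 + V\right) \left(S + \sqrt{S^{2} + V^{2}}\right)$)
$\frac{D{\left(-278,T \right)}}{\left(-1\right) 65095} = \frac{-8 + 131 \left(-278\right) + 131 \sqrt{\left(-278\right)^{2} + \left(-130\right)^{2}} - -36140 - 130 \sqrt{\left(-278\right)^{2} + \left(-130\right)^{2}}}{\left(-1\right) 65095} = \frac{-8 - 36418 + 131 \sqrt{77284 + 16900} + 36140 - 130 \sqrt{77284 + 16900}}{-65095} = \left(-8 - 36418 + 131 \sqrt{94184} + 36140 - 130 \sqrt{94184}\right) \left(- \frac{1}{65095}\right) = \left(-8 - 36418 + 131 \cdot 2 \sqrt{23546} + 36140 - 130 \cdot 2 \sqrt{23546}\right) \left(- \frac{1}{65095}\right) = \left(-8 - 36418 + 262 \sqrt{23546} + 36140 - 260 \sqrt{23546}\right) \left(- \frac{1}{65095}\right) = \left(-286 + 2 \sqrt{23546}\right) \left(- \frac{1}{65095}\right) = \frac{286}{65095} - \frac{2 \sqrt{23546}}{65095}$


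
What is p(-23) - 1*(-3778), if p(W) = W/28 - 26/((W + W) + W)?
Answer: 7298237/1932 ≈ 3777.6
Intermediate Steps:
p(W) = -26/(3*W) + W/28 (p(W) = W*(1/28) - 26/(2*W + W) = W/28 - 26*1/(3*W) = W/28 - 26/(3*W) = -26/(3*W) + W/28)
p(-23) - 1*(-3778) = (-26/3/(-23) + (1/28)*(-23)) - 1*(-3778) = (-26/3*(-1/23) - 23/28) + 3778 = (26/69 - 23/28) + 3778 = -859/1932 + 3778 = 7298237/1932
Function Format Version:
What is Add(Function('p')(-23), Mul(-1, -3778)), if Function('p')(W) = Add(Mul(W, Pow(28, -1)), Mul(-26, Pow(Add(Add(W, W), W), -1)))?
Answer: Rational(7298237, 1932) ≈ 3777.6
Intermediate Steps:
Function('p')(W) = Add(Mul(Rational(-26, 3), Pow(W, -1)), Mul(Rational(1, 28), W)) (Function('p')(W) = Add(Mul(W, Rational(1, 28)), Mul(-26, Pow(Add(Mul(2, W), W), -1))) = Add(Mul(Rational(1, 28), W), Mul(-26, Pow(Mul(3, W), -1))) = Add(Mul(Rational(1, 28), W), Mul(-26, Mul(Rational(1, 3), Pow(W, -1)))) = Add(Mul(Rational(1, 28), W), Mul(Rational(-26, 3), Pow(W, -1))) = Add(Mul(Rational(-26, 3), Pow(W, -1)), Mul(Rational(1, 28), W)))
Add(Function('p')(-23), Mul(-1, -3778)) = Add(Add(Mul(Rational(-26, 3), Pow(-23, -1)), Mul(Rational(1, 28), -23)), Mul(-1, -3778)) = Add(Add(Mul(Rational(-26, 3), Rational(-1, 23)), Rational(-23, 28)), 3778) = Add(Add(Rational(26, 69), Rational(-23, 28)), 3778) = Add(Rational(-859, 1932), 3778) = Rational(7298237, 1932)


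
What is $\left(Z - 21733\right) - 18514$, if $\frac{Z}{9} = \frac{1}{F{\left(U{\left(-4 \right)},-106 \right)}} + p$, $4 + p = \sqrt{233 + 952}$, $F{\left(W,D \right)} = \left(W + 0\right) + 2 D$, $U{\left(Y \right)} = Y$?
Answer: $- \frac{966793}{24} + 9 \sqrt{1185} \approx -39973.0$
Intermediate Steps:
$F{\left(W,D \right)} = W + 2 D$
$p = -4 + \sqrt{1185}$ ($p = -4 + \sqrt{233 + 952} = -4 + \sqrt{1185} \approx 30.424$)
$Z = - \frac{865}{24} + 9 \sqrt{1185}$ ($Z = 9 \left(\frac{1}{-4 + 2 \left(-106\right)} - \left(4 - \sqrt{1185}\right)\right) = 9 \left(\frac{1}{-4 - 212} - \left(4 - \sqrt{1185}\right)\right) = 9 \left(\frac{1}{-216} - \left(4 - \sqrt{1185}\right)\right) = 9 \left(- \frac{1}{216} - \left(4 - \sqrt{1185}\right)\right) = 9 \left(- \frac{865}{216} + \sqrt{1185}\right) = - \frac{865}{24} + 9 \sqrt{1185} \approx 273.77$)
$\left(Z - 21733\right) - 18514 = \left(\left(- \frac{865}{24} + 9 \sqrt{1185}\right) - 21733\right) - 18514 = \left(- \frac{522457}{24} + 9 \sqrt{1185}\right) - 18514 = - \frac{966793}{24} + 9 \sqrt{1185}$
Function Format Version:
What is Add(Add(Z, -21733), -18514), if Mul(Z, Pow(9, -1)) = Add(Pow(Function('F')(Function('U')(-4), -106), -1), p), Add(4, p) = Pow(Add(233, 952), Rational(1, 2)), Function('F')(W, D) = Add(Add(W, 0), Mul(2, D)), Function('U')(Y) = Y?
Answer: Add(Rational(-966793, 24), Mul(9, Pow(1185, Rational(1, 2)))) ≈ -39973.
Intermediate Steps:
Function('F')(W, D) = Add(W, Mul(2, D))
p = Add(-4, Pow(1185, Rational(1, 2))) (p = Add(-4, Pow(Add(233, 952), Rational(1, 2))) = Add(-4, Pow(1185, Rational(1, 2))) ≈ 30.424)
Z = Add(Rational(-865, 24), Mul(9, Pow(1185, Rational(1, 2)))) (Z = Mul(9, Add(Pow(Add(-4, Mul(2, -106)), -1), Add(-4, Pow(1185, Rational(1, 2))))) = Mul(9, Add(Pow(Add(-4, -212), -1), Add(-4, Pow(1185, Rational(1, 2))))) = Mul(9, Add(Pow(-216, -1), Add(-4, Pow(1185, Rational(1, 2))))) = Mul(9, Add(Rational(-1, 216), Add(-4, Pow(1185, Rational(1, 2))))) = Mul(9, Add(Rational(-865, 216), Pow(1185, Rational(1, 2)))) = Add(Rational(-865, 24), Mul(9, Pow(1185, Rational(1, 2)))) ≈ 273.77)
Add(Add(Z, -21733), -18514) = Add(Add(Add(Rational(-865, 24), Mul(9, Pow(1185, Rational(1, 2)))), -21733), -18514) = Add(Add(Rational(-522457, 24), Mul(9, Pow(1185, Rational(1, 2)))), -18514) = Add(Rational(-966793, 24), Mul(9, Pow(1185, Rational(1, 2))))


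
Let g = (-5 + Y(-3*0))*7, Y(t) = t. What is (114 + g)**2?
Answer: 6241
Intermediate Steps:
g = -35 (g = (-5 - 3*0)*7 = (-5 + 0)*7 = -5*7 = -35)
(114 + g)**2 = (114 - 35)**2 = 79**2 = 6241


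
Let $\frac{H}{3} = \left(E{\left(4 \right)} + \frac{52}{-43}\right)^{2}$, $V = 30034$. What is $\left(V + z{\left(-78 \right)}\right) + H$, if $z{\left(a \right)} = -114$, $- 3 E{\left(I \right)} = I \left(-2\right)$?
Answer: $\frac{166001584}{5547} \approx 29926.0$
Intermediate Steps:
$E{\left(I \right)} = \frac{2 I}{3}$ ($E{\left(I \right)} = - \frac{I \left(-2\right)}{3} = - \frac{\left(-2\right) I}{3} = \frac{2 I}{3}$)
$H = \frac{35344}{5547}$ ($H = 3 \left(\frac{2}{3} \cdot 4 + \frac{52}{-43}\right)^{2} = 3 \left(\frac{8}{3} + 52 \left(- \frac{1}{43}\right)\right)^{2} = 3 \left(\frac{8}{3} - \frac{52}{43}\right)^{2} = 3 \left(\frac{188}{129}\right)^{2} = 3 \cdot \frac{35344}{16641} = \frac{35344}{5547} \approx 6.3717$)
$\left(V + z{\left(-78 \right)}\right) + H = \left(30034 - 114\right) + \frac{35344}{5547} = 29920 + \frac{35344}{5547} = \frac{166001584}{5547}$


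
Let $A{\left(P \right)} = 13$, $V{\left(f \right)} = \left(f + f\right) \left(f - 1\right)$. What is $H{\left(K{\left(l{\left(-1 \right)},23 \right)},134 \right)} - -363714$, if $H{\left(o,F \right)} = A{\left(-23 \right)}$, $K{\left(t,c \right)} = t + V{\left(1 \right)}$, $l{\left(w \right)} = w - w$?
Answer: $363727$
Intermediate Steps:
$l{\left(w \right)} = 0$
$V{\left(f \right)} = 2 f \left(-1 + f\right)$
$K{\left(t,c \right)} = t$ ($K{\left(t,c \right)} = t + 2 \cdot 1 \left(-1 + 1\right) = t + 2 \cdot 1 \cdot 0 = t + 0 = t$)
$H{\left(o,F \right)} = 13$
$H{\left(K{\left(l{\left(-1 \right)},23 \right)},134 \right)} - -363714 = 13 - -363714 = 13 + 363714 = 363727$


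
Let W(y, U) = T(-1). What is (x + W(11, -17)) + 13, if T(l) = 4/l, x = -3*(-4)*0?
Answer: 9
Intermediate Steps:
x = 0 (x = 12*0 = 0)
W(y, U) = -4 (W(y, U) = 4/(-1) = 4*(-1) = -4)
(x + W(11, -17)) + 13 = (0 - 4) + 13 = -4 + 13 = 9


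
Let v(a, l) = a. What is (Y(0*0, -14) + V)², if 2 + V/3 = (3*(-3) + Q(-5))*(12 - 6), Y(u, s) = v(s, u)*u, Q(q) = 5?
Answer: 6084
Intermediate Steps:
Y(u, s) = s*u
V = -78 (V = -6 + 3*((3*(-3) + 5)*(12 - 6)) = -6 + 3*((-9 + 5)*6) = -6 + 3*(-4*6) = -6 + 3*(-24) = -6 - 72 = -78)
(Y(0*0, -14) + V)² = (-0*0 - 78)² = (-14*0 - 78)² = (0 - 78)² = (-78)² = 6084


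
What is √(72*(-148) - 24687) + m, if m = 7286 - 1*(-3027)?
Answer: 10313 + 3*I*√3927 ≈ 10313.0 + 188.0*I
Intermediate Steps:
m = 10313 (m = 7286 + 3027 = 10313)
√(72*(-148) - 24687) + m = √(72*(-148) - 24687) + 10313 = √(-10656 - 24687) + 10313 = √(-35343) + 10313 = 3*I*√3927 + 10313 = 10313 + 3*I*√3927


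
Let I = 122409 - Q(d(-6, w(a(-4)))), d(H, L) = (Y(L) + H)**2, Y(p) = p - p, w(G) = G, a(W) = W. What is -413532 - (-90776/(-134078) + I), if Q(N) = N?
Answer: -5132368669/9577 ≈ -5.3591e+5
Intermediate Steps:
Y(p) = 0
d(H, L) = H**2 (d(H, L) = (0 + H)**2 = H**2)
I = 122373 (I = 122409 - 1*(-6)**2 = 122409 - 1*36 = 122409 - 36 = 122373)
-413532 - (-90776/(-134078) + I) = -413532 - (-90776/(-134078) + 122373) = -413532 - (-90776*(-1/134078) + 122373) = -413532 - (6484/9577 + 122373) = -413532 - 1*1171972705/9577 = -413532 - 1171972705/9577 = -5132368669/9577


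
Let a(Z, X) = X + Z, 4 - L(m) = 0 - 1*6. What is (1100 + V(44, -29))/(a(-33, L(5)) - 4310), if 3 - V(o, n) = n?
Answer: -1132/4333 ≈ -0.26125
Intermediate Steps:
L(m) = 10 (L(m) = 4 - (0 - 1*6) = 4 - (0 - 6) = 4 - 1*(-6) = 4 + 6 = 10)
V(o, n) = 3 - n
(1100 + V(44, -29))/(a(-33, L(5)) - 4310) = (1100 + (3 - 1*(-29)))/((10 - 33) - 4310) = (1100 + (3 + 29))/(-23 - 4310) = (1100 + 32)/(-4333) = 1132*(-1/4333) = -1132/4333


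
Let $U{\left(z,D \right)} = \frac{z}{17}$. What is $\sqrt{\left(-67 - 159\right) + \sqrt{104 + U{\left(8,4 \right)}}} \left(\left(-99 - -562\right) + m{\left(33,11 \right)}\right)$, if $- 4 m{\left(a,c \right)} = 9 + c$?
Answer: $\frac{458 \sqrt{-65314 + 68 \sqrt{1887}}}{17} \approx 6727.8 i$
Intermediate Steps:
$U{\left(z,D \right)} = \frac{z}{17}$ ($U{\left(z,D \right)} = z \frac{1}{17} = \frac{z}{17}$)
$m{\left(a,c \right)} = - \frac{9}{4} - \frac{c}{4}$ ($m{\left(a,c \right)} = - \frac{9 + c}{4} = - \frac{9}{4} - \frac{c}{4}$)
$\sqrt{\left(-67 - 159\right) + \sqrt{104 + U{\left(8,4 \right)}}} \left(\left(-99 - -562\right) + m{\left(33,11 \right)}\right) = \sqrt{\left(-67 - 159\right) + \sqrt{104 + \frac{1}{17} \cdot 8}} \left(\left(-99 - -562\right) - 5\right) = \sqrt{\left(-67 - 159\right) + \sqrt{104 + \frac{8}{17}}} \left(\left(-99 + 562\right) - 5\right) = \sqrt{-226 + \sqrt{\frac{1776}{17}}} \left(463 - 5\right) = \sqrt{-226 + \frac{4 \sqrt{1887}}{17}} \cdot 458 = 458 \sqrt{-226 + \frac{4 \sqrt{1887}}{17}}$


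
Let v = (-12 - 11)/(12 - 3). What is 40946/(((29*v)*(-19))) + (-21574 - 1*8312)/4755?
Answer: 457846264/20086705 ≈ 22.793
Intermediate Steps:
v = -23/9 ≈ -2.5556
40946/(((29*v)*(-19))) + (-21574 - 1*8312)/4755 = 40946/(((29*(-23/9))*(-19))) + (-21574 - 1*8312)/4755 = 40946/((-667/9*(-19))) + (-21574 - 8312)*(1/4755) = 40946/(12673/9) - 29886*1/4755 = 40946*(9/12673) - 9962/1585 = 368514/12673 - 9962/1585 = 457846264/20086705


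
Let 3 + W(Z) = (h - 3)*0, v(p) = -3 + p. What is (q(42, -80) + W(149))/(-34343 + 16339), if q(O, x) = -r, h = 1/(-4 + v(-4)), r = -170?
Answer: -167/18004 ≈ -0.0092757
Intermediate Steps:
h = -1/11 (h = 1/(-4 + (-3 - 4)) = 1/(-4 - 7) = 1/(-11) = -1/11 ≈ -0.090909)
W(Z) = -3 (W(Z) = -3 + (-1/11 - 3)*0 = -3 - 34/11*0 = -3 + 0 = -3)
q(O, x) = 170 (q(O, x) = -1*(-170) = 170)
(q(42, -80) + W(149))/(-34343 + 16339) = (170 - 3)/(-34343 + 16339) = 167/(-18004) = 167*(-1/18004) = -167/18004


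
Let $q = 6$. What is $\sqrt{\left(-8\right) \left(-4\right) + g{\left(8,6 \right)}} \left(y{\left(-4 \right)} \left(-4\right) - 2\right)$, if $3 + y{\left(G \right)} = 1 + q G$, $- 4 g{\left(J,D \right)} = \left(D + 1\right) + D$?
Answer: $51 \sqrt{115} \approx 546.91$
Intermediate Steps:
$g{\left(J,D \right)} = - \frac{1}{4} - \frac{D}{2}$ ($g{\left(J,D \right)} = - \frac{\left(D + 1\right) + D}{4} = - \frac{\left(1 + D\right) + D}{4} = - \frac{1 + 2 D}{4} = - \frac{1}{4} - \frac{D}{2}$)
$y{\left(G \right)} = -2 + 6 G$ ($y{\left(G \right)} = -3 + \left(1 + 6 G\right) = -2 + 6 G$)
$\sqrt{\left(-8\right) \left(-4\right) + g{\left(8,6 \right)}} \left(y{\left(-4 \right)} \left(-4\right) - 2\right) = \sqrt{\left(-8\right) \left(-4\right) - \frac{13}{4}} \left(\left(-2 + 6 \left(-4\right)\right) \left(-4\right) - 2\right) = \sqrt{32 - \frac{13}{4}} \left(\left(-2 - 24\right) \left(-4\right) - 2\right) = \sqrt{32 - \frac{13}{4}} \left(\left(-26\right) \left(-4\right) - 2\right) = \sqrt{\frac{115}{4}} \left(104 - 2\right) = \frac{\sqrt{115}}{2} \cdot 102 = 51 \sqrt{115}$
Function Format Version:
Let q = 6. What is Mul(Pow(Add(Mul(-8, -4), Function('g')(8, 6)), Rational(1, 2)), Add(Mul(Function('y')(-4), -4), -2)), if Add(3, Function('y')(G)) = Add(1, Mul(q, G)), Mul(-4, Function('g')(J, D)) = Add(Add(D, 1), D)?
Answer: Mul(51, Pow(115, Rational(1, 2))) ≈ 546.91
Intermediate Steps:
Function('g')(J, D) = Add(Rational(-1, 4), Mul(Rational(-1, 2), D)) (Function('g')(J, D) = Mul(Rational(-1, 4), Add(Add(D, 1), D)) = Mul(Rational(-1, 4), Add(Add(1, D), D)) = Mul(Rational(-1, 4), Add(1, Mul(2, D))) = Add(Rational(-1, 4), Mul(Rational(-1, 2), D)))
Function('y')(G) = Add(-2, Mul(6, G)) (Function('y')(G) = Add(-3, Add(1, Mul(6, G))) = Add(-2, Mul(6, G)))
Mul(Pow(Add(Mul(-8, -4), Function('g')(8, 6)), Rational(1, 2)), Add(Mul(Function('y')(-4), -4), -2)) = Mul(Pow(Add(Mul(-8, -4), Add(Rational(-1, 4), Mul(Rational(-1, 2), 6))), Rational(1, 2)), Add(Mul(Add(-2, Mul(6, -4)), -4), -2)) = Mul(Pow(Add(32, Add(Rational(-1, 4), -3)), Rational(1, 2)), Add(Mul(Add(-2, -24), -4), -2)) = Mul(Pow(Add(32, Rational(-13, 4)), Rational(1, 2)), Add(Mul(-26, -4), -2)) = Mul(Pow(Rational(115, 4), Rational(1, 2)), Add(104, -2)) = Mul(Mul(Rational(1, 2), Pow(115, Rational(1, 2))), 102) = Mul(51, Pow(115, Rational(1, 2)))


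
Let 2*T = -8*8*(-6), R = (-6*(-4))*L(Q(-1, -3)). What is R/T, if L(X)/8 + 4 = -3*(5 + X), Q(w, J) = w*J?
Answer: -28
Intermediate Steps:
Q(w, J) = J*w
L(X) = -152 - 24*X (L(X) = -32 + 8*(-3*(5 + X)) = -32 + 8*(-15 - 3*X) = -32 + (-120 - 24*X) = -152 - 24*X)
R = -5376 (R = (-6*(-4))*(-152 - (-72)*(-1)) = 24*(-152 - 24*3) = 24*(-152 - 72) = 24*(-224) = -5376)
T = 192 (T = (-8*8*(-6))/2 = (-64*(-6))/2 = (½)*384 = 192)
R/T = -5376/192 = -5376*1/192 = -28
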